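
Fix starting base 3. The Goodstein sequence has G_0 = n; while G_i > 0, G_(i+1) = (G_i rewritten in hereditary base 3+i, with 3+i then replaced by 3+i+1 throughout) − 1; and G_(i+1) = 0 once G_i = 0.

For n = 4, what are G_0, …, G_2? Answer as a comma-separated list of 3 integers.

G_0 = 4. HB_3(4) = 3 + 1. Bump = 5. G_1 = 4.
G_1 = 4. HB_4(4) = 4. Bump = 5. G_2 = 4.

4, 4, 4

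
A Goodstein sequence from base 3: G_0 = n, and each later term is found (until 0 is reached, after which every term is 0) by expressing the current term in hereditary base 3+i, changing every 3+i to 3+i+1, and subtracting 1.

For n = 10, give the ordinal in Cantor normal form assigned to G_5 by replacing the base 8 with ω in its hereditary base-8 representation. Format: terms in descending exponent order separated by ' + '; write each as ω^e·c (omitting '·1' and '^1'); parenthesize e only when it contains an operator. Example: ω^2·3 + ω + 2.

ω·4 + 1

step 0: 10 = 3^2 + 1; sub 4 for 3: 4^2 + 1; = 17; G_1 = 17−1 = 16
step 1: 16 = 4^2; sub 5 for 4: 5^2; = 25; G_2 = 25−1 = 24
step 2: 24 = 4·5 + 4; sub 6 for 5: 4·6 + 4; = 28; G_3 = 28−1 = 27
step 3: 27 = 4·6 + 3; sub 7 for 6: 4·7 + 3; = 31; G_4 = 31−1 = 30
step 4: 30 = 4·7 + 2; sub 8 for 7: 4·8 + 2; = 34; G_5 = 34−1 = 33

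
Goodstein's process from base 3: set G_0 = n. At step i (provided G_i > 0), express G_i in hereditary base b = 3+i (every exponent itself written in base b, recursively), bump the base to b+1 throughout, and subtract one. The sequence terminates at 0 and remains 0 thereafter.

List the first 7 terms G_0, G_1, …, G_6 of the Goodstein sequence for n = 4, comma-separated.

base 3: 4 = 3 + 1; at 4: 4 + 1 = 5; next = 4
base 4: 4 = 4; at 5: 5 = 5; next = 4
base 5: 4 = 4; at 6: 4 = 4; next = 3
base 6: 3 = 3; at 7: 3 = 3; next = 2
base 7: 2 = 2; at 8: 2 = 2; next = 1
base 8: 1 = 1; at 9: 1 = 1; next = 0

4, 4, 4, 3, 2, 1, 0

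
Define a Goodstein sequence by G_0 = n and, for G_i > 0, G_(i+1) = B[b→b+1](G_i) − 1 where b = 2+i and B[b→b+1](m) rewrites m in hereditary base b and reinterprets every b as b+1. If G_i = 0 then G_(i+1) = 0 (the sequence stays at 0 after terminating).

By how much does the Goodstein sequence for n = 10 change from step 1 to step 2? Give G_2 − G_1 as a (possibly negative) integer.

942

G_0 = 10. HB_2(10) = 2^(2 + 1) + 2. Bump = 84. G_1 = 83.
G_1 = 83. HB_3(83) = 3^(3 + 1) + 2. Bump = 1026. G_2 = 1025.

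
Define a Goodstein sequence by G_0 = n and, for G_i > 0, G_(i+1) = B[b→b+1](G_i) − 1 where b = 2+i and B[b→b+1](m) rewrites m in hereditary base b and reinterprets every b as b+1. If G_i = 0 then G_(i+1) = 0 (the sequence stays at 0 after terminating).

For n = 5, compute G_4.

5 —HB2→ 2^2 + 1 —bump→ 3^3 + 1 = 28 —(−1)→ 27
27 —HB3→ 3^3 —bump→ 4^4 = 256 —(−1)→ 255
255 —HB4→ 3·4^3 + 3·4^2 + 3·4 + 3 —bump→ 3·5^3 + 3·5^2 + 3·5 + 3 = 468 —(−1)→ 467
467 —HB5→ 3·5^3 + 3·5^2 + 3·5 + 2 —bump→ 3·6^3 + 3·6^2 + 3·6 + 2 = 776 —(−1)→ 775
775 —HB6→ 3·6^3 + 3·6^2 + 3·6 + 1 —bump→ 3·7^3 + 3·7^2 + 3·7 + 1 = 1198 —(−1)→ 1197

775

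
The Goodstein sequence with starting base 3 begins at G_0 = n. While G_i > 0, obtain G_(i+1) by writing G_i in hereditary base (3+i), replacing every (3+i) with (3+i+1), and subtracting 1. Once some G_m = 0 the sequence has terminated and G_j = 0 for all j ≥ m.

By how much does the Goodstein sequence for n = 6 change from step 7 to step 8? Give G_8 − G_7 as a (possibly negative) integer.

-1

base 3: 6 = 2·3; at 4: 2·4 = 8; next = 7
base 4: 7 = 4 + 3; at 5: 5 + 3 = 8; next = 7
base 5: 7 = 5 + 2; at 6: 6 + 2 = 8; next = 7
base 6: 7 = 6 + 1; at 7: 7 + 1 = 8; next = 7
base 7: 7 = 7; at 8: 8 = 8; next = 7
base 8: 7 = 7; at 9: 7 = 7; next = 6
base 9: 6 = 6; at 10: 6 = 6; next = 5
base 10: 5 = 5; at 11: 5 = 5; next = 4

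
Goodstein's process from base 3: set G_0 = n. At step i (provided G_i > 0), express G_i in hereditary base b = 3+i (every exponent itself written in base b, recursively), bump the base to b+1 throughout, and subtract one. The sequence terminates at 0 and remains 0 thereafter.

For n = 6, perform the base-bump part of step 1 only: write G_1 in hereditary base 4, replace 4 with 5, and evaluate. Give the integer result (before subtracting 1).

(0) 6|_3 = 2·3 ↦ 2·4|_4 = 8 ⇒ 7
(1) 7|_4 = 4 + 3 ↦ 5 + 3|_5 = 8 ⇒ 7

8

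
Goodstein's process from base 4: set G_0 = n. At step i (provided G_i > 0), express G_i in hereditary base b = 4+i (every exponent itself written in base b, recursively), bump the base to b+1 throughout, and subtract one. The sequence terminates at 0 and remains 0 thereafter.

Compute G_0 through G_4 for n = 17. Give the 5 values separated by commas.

(0) 17|_4 = 4^2 + 1 ↦ 5^2 + 1|_5 = 26 ⇒ 25
(1) 25|_5 = 5^2 ↦ 6^2|_6 = 36 ⇒ 35
(2) 35|_6 = 5·6 + 5 ↦ 5·7 + 5|_7 = 40 ⇒ 39
(3) 39|_7 = 5·7 + 4 ↦ 5·8 + 4|_8 = 44 ⇒ 43

17, 25, 35, 39, 43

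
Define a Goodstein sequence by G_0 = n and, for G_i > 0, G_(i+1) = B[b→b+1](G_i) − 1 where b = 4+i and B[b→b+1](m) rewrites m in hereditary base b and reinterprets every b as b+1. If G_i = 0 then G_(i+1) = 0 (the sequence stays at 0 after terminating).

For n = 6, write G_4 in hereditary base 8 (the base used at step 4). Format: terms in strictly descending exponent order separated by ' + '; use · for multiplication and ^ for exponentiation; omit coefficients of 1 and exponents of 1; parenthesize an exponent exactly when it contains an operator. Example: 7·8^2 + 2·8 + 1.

G_0=6  [base 4] 4 + 2  →[4↦5]→  5 + 2 = 7  −1 ⇒ G_1=6
G_1=6  [base 5] 5 + 1  →[5↦6]→  6 + 1 = 7  −1 ⇒ G_2=6
G_2=6  [base 6] 6  →[6↦7]→  7 = 7  −1 ⇒ G_3=6
G_3=6  [base 7] 6  →[7↦8]→  6 = 6  −1 ⇒ G_4=5
G_4=5  [base 8] 5  →[8↦9]→  5 = 5  −1 ⇒ G_5=4

5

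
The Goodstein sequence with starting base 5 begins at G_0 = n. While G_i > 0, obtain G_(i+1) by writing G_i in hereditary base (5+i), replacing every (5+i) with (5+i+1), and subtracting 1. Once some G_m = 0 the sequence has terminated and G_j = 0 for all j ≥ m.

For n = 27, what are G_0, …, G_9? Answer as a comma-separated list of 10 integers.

i=0: 27 = 5^2 + 2 (b=5); 5→6: 6^2 + 2 = 38; 38−1 = 37
i=1: 37 = 6^2 + 1 (b=6); 6→7: 7^2 + 1 = 50; 50−1 = 49
i=2: 49 = 7^2 (b=7); 7→8: 8^2 = 64; 64−1 = 63
i=3: 63 = 7·8 + 7 (b=8); 8→9: 7·9 + 7 = 70; 70−1 = 69
i=4: 69 = 7·9 + 6 (b=9); 9→10: 7·10 + 6 = 76; 76−1 = 75
i=5: 75 = 7·10 + 5 (b=10); 10→11: 7·11 + 5 = 82; 82−1 = 81
i=6: 81 = 7·11 + 4 (b=11); 11→12: 7·12 + 4 = 88; 88−1 = 87
i=7: 87 = 7·12 + 3 (b=12); 12→13: 7·13 + 3 = 94; 94−1 = 93
i=8: 93 = 7·13 + 2 (b=13); 13→14: 7·14 + 2 = 100; 100−1 = 99

27, 37, 49, 63, 69, 75, 81, 87, 93, 99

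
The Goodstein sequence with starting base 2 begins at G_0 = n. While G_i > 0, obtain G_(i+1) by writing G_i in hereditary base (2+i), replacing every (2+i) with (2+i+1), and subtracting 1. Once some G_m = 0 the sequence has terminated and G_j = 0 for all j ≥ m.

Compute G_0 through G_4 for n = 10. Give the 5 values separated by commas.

10, 83, 1025, 15625, 279935

step 0: 10 = 2^(2 + 1) + 2; sub 3 for 2: 3^(3 + 1) + 3; = 84; G_1 = 84−1 = 83
step 1: 83 = 3^(3 + 1) + 2; sub 4 for 3: 4^(4 + 1) + 2; = 1026; G_2 = 1026−1 = 1025
step 2: 1025 = 4^(4 + 1) + 1; sub 5 for 4: 5^(5 + 1) + 1; = 15626; G_3 = 15626−1 = 15625
step 3: 15625 = 5^(5 + 1); sub 6 for 5: 6^(6 + 1); = 279936; G_4 = 279936−1 = 279935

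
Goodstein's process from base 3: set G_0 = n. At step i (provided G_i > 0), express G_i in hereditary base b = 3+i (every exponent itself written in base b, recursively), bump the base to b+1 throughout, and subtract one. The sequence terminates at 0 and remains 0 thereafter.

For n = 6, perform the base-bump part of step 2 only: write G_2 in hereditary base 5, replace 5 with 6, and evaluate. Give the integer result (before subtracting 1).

base 3: 6 = 2·3; at 4: 2·4 = 8; next = 7
base 4: 7 = 4 + 3; at 5: 5 + 3 = 8; next = 7
base 5: 7 = 5 + 2; at 6: 6 + 2 = 8; next = 7

8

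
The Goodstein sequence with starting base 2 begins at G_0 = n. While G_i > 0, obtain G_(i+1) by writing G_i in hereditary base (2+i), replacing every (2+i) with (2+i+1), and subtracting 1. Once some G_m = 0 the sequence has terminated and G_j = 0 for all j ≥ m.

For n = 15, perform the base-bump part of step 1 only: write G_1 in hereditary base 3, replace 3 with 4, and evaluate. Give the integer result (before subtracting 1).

i=0: 15 = 2^(2 + 1) + 2^2 + 2 + 1 (b=2); 2→3: 3^(3 + 1) + 3^3 + 3 + 1 = 112; 112−1 = 111
i=1: 111 = 3^(3 + 1) + 3^3 + 3 (b=3); 3→4: 4^(4 + 1) + 4^4 + 4 = 1284; 1284−1 = 1283

1284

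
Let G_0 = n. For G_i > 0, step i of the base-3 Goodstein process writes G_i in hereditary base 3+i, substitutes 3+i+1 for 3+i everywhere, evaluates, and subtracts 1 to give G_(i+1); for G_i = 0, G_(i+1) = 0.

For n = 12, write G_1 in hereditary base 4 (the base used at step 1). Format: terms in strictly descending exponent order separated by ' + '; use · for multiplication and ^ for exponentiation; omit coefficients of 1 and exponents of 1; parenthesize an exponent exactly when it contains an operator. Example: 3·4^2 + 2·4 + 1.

i=0: 12 = 3^2 + 3 (b=3); 3→4: 4^2 + 4 = 20; 20−1 = 19
i=1: 19 = 4^2 + 3 (b=4); 4→5: 5^2 + 3 = 28; 28−1 = 27

4^2 + 3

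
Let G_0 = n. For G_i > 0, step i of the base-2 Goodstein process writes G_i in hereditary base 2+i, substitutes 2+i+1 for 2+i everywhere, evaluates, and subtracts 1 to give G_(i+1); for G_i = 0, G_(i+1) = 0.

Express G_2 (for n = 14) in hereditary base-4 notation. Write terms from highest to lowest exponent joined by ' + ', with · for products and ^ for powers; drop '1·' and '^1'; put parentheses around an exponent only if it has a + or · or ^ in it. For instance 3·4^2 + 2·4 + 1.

4^(4 + 1) + 4^4 + 1

step 0: 14 = 2^(2 + 1) + 2^2 + 2; sub 3 for 2: 3^(3 + 1) + 3^3 + 3; = 111; G_1 = 111−1 = 110
step 1: 110 = 3^(3 + 1) + 3^3 + 2; sub 4 for 3: 4^(4 + 1) + 4^4 + 2; = 1282; G_2 = 1282−1 = 1281
step 2: 1281 = 4^(4 + 1) + 4^4 + 1; sub 5 for 4: 5^(5 + 1) + 5^5 + 1; = 18751; G_3 = 18751−1 = 18750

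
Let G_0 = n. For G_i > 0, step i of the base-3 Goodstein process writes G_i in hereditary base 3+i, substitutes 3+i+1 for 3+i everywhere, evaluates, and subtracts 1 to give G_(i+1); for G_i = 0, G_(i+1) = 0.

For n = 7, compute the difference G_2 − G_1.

step 0: 7 = 2·3 + 1; sub 4 for 3: 2·4 + 1; = 9; G_1 = 9−1 = 8
step 1: 8 = 2·4; sub 5 for 4: 2·5; = 10; G_2 = 10−1 = 9

1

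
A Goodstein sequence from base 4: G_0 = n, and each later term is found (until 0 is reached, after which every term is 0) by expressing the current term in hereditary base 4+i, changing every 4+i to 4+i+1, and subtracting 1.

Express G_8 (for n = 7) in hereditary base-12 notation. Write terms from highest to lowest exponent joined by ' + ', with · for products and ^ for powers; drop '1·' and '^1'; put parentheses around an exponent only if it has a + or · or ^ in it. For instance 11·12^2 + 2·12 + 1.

base 4: 7 = 4 + 3; at 5: 5 + 3 = 8; next = 7
base 5: 7 = 5 + 2; at 6: 6 + 2 = 8; next = 7
base 6: 7 = 6 + 1; at 7: 7 + 1 = 8; next = 7
base 7: 7 = 7; at 8: 8 = 8; next = 7
base 8: 7 = 7; at 9: 7 = 7; next = 6
base 9: 6 = 6; at 10: 6 = 6; next = 5
base 10: 5 = 5; at 11: 5 = 5; next = 4
base 11: 4 = 4; at 12: 4 = 4; next = 3
base 12: 3 = 3; at 13: 3 = 3; next = 2

3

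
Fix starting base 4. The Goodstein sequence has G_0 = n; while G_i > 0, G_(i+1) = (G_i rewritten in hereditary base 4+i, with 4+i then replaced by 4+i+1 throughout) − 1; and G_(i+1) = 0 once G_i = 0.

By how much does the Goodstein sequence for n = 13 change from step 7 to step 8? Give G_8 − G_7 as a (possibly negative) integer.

1

G_0 = 13. HB_4(13) = 3·4 + 1. Bump = 16. G_1 = 15.
G_1 = 15. HB_5(15) = 3·5. Bump = 18. G_2 = 17.
G_2 = 17. HB_6(17) = 2·6 + 5. Bump = 19. G_3 = 18.
G_3 = 18. HB_7(18) = 2·7 + 4. Bump = 20. G_4 = 19.
G_4 = 19. HB_8(19) = 2·8 + 3. Bump = 21. G_5 = 20.
G_5 = 20. HB_9(20) = 2·9 + 2. Bump = 22. G_6 = 21.
G_6 = 21. HB_10(21) = 2·10 + 1. Bump = 23. G_7 = 22.
G_7 = 22. HB_11(22) = 2·11. Bump = 24. G_8 = 23.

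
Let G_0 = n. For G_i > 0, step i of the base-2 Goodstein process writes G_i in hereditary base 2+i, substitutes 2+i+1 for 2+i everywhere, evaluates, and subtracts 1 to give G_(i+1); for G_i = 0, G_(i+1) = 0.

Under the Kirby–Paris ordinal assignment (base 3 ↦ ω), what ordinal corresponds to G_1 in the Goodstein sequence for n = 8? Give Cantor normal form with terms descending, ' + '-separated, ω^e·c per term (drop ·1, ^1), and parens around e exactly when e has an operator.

ω^ω·2 + ω^2·2 + ω·2 + 2

base 2: 8 = 2^(2 + 1); at 3: 3^(3 + 1) = 81; next = 80
base 3: 80 = 2·3^3 + 2·3^2 + 2·3 + 2; at 4: 2·4^4 + 2·4^2 + 2·4 + 2 = 554; next = 553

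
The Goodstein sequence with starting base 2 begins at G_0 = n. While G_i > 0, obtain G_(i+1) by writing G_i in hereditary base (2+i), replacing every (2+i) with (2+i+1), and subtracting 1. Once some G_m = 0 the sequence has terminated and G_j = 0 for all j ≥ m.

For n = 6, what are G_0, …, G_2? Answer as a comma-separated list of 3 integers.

6, 29, 257

base 2: 6 = 2^2 + 2; at 3: 3^3 + 3 = 30; next = 29
base 3: 29 = 3^3 + 2; at 4: 4^4 + 2 = 258; next = 257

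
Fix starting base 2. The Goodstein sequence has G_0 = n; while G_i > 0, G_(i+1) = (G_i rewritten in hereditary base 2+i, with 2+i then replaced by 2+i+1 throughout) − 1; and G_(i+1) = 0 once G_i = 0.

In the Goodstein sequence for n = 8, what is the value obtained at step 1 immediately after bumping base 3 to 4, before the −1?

8 —HB2→ 2^(2 + 1) —bump→ 3^(3 + 1) = 81 —(−1)→ 80
80 —HB3→ 2·3^3 + 2·3^2 + 2·3 + 2 —bump→ 2·4^4 + 2·4^2 + 2·4 + 2 = 554 —(−1)→ 553

554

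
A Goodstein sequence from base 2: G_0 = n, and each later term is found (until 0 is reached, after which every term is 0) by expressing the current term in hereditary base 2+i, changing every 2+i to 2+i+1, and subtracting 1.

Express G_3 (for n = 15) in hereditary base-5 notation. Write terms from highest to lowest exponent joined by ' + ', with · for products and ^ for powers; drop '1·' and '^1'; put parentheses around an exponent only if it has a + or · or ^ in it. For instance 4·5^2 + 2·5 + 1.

G_0=15  [base 2] 2^(2 + 1) + 2^2 + 2 + 1  →[2↦3]→  3^(3 + 1) + 3^3 + 3 + 1 = 112  −1 ⇒ G_1=111
G_1=111  [base 3] 3^(3 + 1) + 3^3 + 3  →[3↦4]→  4^(4 + 1) + 4^4 + 4 = 1284  −1 ⇒ G_2=1283
G_2=1283  [base 4] 4^(4 + 1) + 4^4 + 3  →[4↦5]→  5^(5 + 1) + 5^5 + 3 = 18753  −1 ⇒ G_3=18752

5^(5 + 1) + 5^5 + 2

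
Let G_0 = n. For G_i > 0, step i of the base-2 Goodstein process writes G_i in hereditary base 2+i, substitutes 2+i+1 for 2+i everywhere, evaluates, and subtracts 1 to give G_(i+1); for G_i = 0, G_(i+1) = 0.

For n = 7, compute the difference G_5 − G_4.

776886

(0) 7|_2 = 2^2 + 2 + 1 ↦ 3^3 + 3 + 1|_3 = 31 ⇒ 30
(1) 30|_3 = 3^3 + 3 ↦ 4^4 + 4|_4 = 260 ⇒ 259
(2) 259|_4 = 4^4 + 3 ↦ 5^5 + 3|_5 = 3128 ⇒ 3127
(3) 3127|_5 = 5^5 + 2 ↦ 6^6 + 2|_6 = 46658 ⇒ 46657
(4) 46657|_6 = 6^6 + 1 ↦ 7^7 + 1|_7 = 823544 ⇒ 823543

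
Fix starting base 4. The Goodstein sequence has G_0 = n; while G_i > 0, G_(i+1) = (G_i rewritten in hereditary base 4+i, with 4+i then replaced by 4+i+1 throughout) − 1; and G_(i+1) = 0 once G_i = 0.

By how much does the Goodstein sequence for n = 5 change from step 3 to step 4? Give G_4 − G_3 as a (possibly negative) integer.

-1

G_0 = 5. HB_4(5) = 4 + 1. Bump = 6. G_1 = 5.
G_1 = 5. HB_5(5) = 5. Bump = 6. G_2 = 5.
G_2 = 5. HB_6(5) = 5. Bump = 5. G_3 = 4.
G_3 = 4. HB_7(4) = 4. Bump = 4. G_4 = 3.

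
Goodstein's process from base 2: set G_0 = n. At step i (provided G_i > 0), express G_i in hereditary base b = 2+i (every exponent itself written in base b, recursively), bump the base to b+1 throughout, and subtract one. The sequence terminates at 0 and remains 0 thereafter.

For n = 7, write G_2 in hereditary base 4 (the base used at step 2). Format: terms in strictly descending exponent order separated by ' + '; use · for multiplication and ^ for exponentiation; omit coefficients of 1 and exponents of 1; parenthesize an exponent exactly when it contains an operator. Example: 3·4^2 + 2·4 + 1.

4^4 + 3

i=0: 7 = 2^2 + 2 + 1 (b=2); 2→3: 3^3 + 3 + 1 = 31; 31−1 = 30
i=1: 30 = 3^3 + 3 (b=3); 3→4: 4^4 + 4 = 260; 260−1 = 259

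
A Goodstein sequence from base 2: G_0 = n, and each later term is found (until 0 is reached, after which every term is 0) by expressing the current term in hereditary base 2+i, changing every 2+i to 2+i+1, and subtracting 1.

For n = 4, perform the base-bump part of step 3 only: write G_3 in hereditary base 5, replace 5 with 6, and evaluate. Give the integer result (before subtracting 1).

84

step 0: 4 = 2^2; sub 3 for 2: 3^3; = 27; G_1 = 27−1 = 26
step 1: 26 = 2·3^2 + 2·3 + 2; sub 4 for 3: 2·4^2 + 2·4 + 2; = 42; G_2 = 42−1 = 41
step 2: 41 = 2·4^2 + 2·4 + 1; sub 5 for 4: 2·5^2 + 2·5 + 1; = 61; G_3 = 61−1 = 60
step 3: 60 = 2·5^2 + 2·5; sub 6 for 5: 2·6^2 + 2·6; = 84; G_4 = 84−1 = 83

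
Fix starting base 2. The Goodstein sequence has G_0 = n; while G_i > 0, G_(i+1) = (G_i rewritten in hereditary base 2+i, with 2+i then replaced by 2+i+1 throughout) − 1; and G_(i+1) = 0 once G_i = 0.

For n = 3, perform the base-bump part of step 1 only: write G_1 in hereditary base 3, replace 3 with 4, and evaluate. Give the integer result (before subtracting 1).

(0) 3|_2 = 2 + 1 ↦ 3 + 1|_3 = 4 ⇒ 3
(1) 3|_3 = 3 ↦ 4|_4 = 4 ⇒ 3

4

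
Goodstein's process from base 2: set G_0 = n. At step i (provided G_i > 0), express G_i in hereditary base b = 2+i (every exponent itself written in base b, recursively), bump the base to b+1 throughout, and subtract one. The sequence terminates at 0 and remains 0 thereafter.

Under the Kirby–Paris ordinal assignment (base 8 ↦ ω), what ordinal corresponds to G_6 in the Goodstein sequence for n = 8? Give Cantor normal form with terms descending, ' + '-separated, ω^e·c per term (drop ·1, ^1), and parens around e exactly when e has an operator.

ω^ω·2 + ω^2·2 + ω + 3

i=0: 8 = 2^(2 + 1) (b=2); 2→3: 3^(3 + 1) = 81; 81−1 = 80
i=1: 80 = 2·3^3 + 2·3^2 + 2·3 + 2 (b=3); 3→4: 2·4^4 + 2·4^2 + 2·4 + 2 = 554; 554−1 = 553
i=2: 553 = 2·4^4 + 2·4^2 + 2·4 + 1 (b=4); 4→5: 2·5^5 + 2·5^2 + 2·5 + 1 = 6311; 6311−1 = 6310
i=3: 6310 = 2·5^5 + 2·5^2 + 2·5 (b=5); 5→6: 2·6^6 + 2·6^2 + 2·6 = 93396; 93396−1 = 93395
i=4: 93395 = 2·6^6 + 2·6^2 + 6 + 5 (b=6); 6→7: 2·7^7 + 2·7^2 + 7 + 5 = 1647196; 1647196−1 = 1647195
i=5: 1647195 = 2·7^7 + 2·7^2 + 7 + 4 (b=7); 7→8: 2·8^8 + 2·8^2 + 8 + 4 = 33554572; 33554572−1 = 33554571
i=6: 33554571 = 2·8^8 + 2·8^2 + 8 + 3 (b=8); 8→9: 2·9^9 + 2·9^2 + 9 + 3 = 774841152; 774841152−1 = 774841151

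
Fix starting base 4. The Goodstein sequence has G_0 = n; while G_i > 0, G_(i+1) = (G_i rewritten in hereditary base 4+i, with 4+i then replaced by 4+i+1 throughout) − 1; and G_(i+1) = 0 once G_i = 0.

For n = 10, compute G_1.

11

10 —HB4→ 2·4 + 2 —bump→ 2·5 + 2 = 12 —(−1)→ 11
11 —HB5→ 2·5 + 1 —bump→ 2·6 + 1 = 13 —(−1)→ 12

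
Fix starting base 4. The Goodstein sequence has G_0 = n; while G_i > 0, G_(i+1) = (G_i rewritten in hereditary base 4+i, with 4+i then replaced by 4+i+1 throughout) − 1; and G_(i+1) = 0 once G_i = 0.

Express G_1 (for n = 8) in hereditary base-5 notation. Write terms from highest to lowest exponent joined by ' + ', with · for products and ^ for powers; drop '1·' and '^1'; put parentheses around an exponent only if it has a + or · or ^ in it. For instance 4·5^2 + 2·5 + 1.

5 + 4

G_0=8  [base 4] 2·4  →[4↦5]→  2·5 = 10  −1 ⇒ G_1=9
G_1=9  [base 5] 5 + 4  →[5↦6]→  6 + 4 = 10  −1 ⇒ G_2=9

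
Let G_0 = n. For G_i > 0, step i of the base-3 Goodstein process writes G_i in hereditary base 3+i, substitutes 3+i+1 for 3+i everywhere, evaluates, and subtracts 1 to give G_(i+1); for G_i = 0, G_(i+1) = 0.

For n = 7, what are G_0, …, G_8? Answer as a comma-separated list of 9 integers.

7, 8, 9, 9, 9, 9, 9, 9, 8

(0) 7|_3 = 2·3 + 1 ↦ 2·4 + 1|_4 = 9 ⇒ 8
(1) 8|_4 = 2·4 ↦ 2·5|_5 = 10 ⇒ 9
(2) 9|_5 = 5 + 4 ↦ 6 + 4|_6 = 10 ⇒ 9
(3) 9|_6 = 6 + 3 ↦ 7 + 3|_7 = 10 ⇒ 9
(4) 9|_7 = 7 + 2 ↦ 8 + 2|_8 = 10 ⇒ 9
(5) 9|_8 = 8 + 1 ↦ 9 + 1|_9 = 10 ⇒ 9
(6) 9|_9 = 9 ↦ 10|_10 = 10 ⇒ 9
(7) 9|_10 = 9 ↦ 9|_11 = 9 ⇒ 8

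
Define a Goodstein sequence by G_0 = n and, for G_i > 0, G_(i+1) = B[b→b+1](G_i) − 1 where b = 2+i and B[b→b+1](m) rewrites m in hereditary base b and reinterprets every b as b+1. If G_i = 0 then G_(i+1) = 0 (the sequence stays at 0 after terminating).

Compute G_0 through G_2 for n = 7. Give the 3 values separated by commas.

7, 30, 259

G_0 = 7. HB_2(7) = 2^2 + 2 + 1. Bump = 31. G_1 = 30.
G_1 = 30. HB_3(30) = 3^3 + 3. Bump = 260. G_2 = 259.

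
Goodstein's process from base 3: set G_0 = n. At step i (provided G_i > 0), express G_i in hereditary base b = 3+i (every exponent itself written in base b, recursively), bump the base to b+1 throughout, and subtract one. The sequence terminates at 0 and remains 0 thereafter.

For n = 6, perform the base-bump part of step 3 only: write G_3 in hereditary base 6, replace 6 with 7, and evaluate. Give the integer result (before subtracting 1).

[0] 6 ≡ 2·3 (base 3). Lift 4: 8. −1: 7.
[1] 7 ≡ 4 + 3 (base 4). Lift 5: 8. −1: 7.
[2] 7 ≡ 5 + 2 (base 5). Lift 6: 8. −1: 7.

8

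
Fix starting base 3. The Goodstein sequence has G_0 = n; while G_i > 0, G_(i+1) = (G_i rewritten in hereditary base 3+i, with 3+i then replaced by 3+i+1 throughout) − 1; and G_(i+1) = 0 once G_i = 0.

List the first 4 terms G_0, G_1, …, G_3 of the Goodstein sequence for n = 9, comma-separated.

base 3: 9 = 3^2; at 4: 4^2 = 16; next = 15
base 4: 15 = 3·4 + 3; at 5: 3·5 + 3 = 18; next = 17
base 5: 17 = 3·5 + 2; at 6: 3·6 + 2 = 20; next = 19

9, 15, 17, 19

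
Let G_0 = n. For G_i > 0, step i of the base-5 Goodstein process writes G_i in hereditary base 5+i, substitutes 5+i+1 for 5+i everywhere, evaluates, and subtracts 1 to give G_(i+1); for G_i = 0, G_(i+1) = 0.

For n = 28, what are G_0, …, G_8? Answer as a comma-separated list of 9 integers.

28, 38, 50, 64, 80, 87, 94, 101, 108

G_0=28  [base 5] 5^2 + 3  →[5↦6]→  6^2 + 3 = 39  −1 ⇒ G_1=38
G_1=38  [base 6] 6^2 + 2  →[6↦7]→  7^2 + 2 = 51  −1 ⇒ G_2=50
G_2=50  [base 7] 7^2 + 1  →[7↦8]→  8^2 + 1 = 65  −1 ⇒ G_3=64
G_3=64  [base 8] 8^2  →[8↦9]→  9^2 = 81  −1 ⇒ G_4=80
G_4=80  [base 9] 8·9 + 8  →[9↦10]→  8·10 + 8 = 88  −1 ⇒ G_5=87
G_5=87  [base 10] 8·10 + 7  →[10↦11]→  8·11 + 7 = 95  −1 ⇒ G_6=94
G_6=94  [base 11] 8·11 + 6  →[11↦12]→  8·12 + 6 = 102  −1 ⇒ G_7=101
G_7=101  [base 12] 8·12 + 5  →[12↦13]→  8·13 + 5 = 109  −1 ⇒ G_8=108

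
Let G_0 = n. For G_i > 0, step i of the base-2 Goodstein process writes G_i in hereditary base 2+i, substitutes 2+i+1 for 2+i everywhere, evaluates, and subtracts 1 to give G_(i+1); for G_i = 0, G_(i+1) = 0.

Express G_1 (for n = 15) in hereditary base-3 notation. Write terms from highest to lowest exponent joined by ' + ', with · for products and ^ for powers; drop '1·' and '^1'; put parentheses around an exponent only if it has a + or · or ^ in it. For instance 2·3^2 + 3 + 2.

3^(3 + 1) + 3^3 + 3

step 0: 15 = 2^(2 + 1) + 2^2 + 2 + 1; sub 3 for 2: 3^(3 + 1) + 3^3 + 3 + 1; = 112; G_1 = 112−1 = 111
step 1: 111 = 3^(3 + 1) + 3^3 + 3; sub 4 for 3: 4^(4 + 1) + 4^4 + 4; = 1284; G_2 = 1284−1 = 1283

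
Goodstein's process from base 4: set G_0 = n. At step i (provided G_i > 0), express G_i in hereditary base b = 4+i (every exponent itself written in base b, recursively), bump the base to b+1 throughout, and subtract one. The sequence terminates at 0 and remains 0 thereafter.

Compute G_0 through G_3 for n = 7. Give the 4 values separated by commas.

7 —HB4→ 4 + 3 —bump→ 5 + 3 = 8 —(−1)→ 7
7 —HB5→ 5 + 2 —bump→ 6 + 2 = 8 —(−1)→ 7
7 —HB6→ 6 + 1 —bump→ 7 + 1 = 8 —(−1)→ 7

7, 7, 7, 7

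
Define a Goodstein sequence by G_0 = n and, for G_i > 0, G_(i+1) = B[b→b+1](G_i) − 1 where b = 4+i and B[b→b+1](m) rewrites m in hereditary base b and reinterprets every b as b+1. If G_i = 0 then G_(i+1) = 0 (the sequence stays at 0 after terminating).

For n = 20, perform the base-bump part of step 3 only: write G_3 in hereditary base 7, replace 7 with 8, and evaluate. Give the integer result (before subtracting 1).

66

i=0: 20 = 4^2 + 4 (b=4); 4→5: 5^2 + 5 = 30; 30−1 = 29
i=1: 29 = 5^2 + 4 (b=5); 5→6: 6^2 + 4 = 40; 40−1 = 39
i=2: 39 = 6^2 + 3 (b=6); 6→7: 7^2 + 3 = 52; 52−1 = 51
i=3: 51 = 7^2 + 2 (b=7); 7→8: 8^2 + 2 = 66; 66−1 = 65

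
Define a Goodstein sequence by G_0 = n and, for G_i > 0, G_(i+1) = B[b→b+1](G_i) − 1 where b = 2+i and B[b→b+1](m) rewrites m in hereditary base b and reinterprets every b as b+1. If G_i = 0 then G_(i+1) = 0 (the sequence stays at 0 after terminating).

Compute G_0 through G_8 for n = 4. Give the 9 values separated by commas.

4, 26, 41, 60, 83, 109, 139, 173, 211

i=0: 4 = 2^2 (b=2); 2→3: 3^3 = 27; 27−1 = 26
i=1: 26 = 2·3^2 + 2·3 + 2 (b=3); 3→4: 2·4^2 + 2·4 + 2 = 42; 42−1 = 41
i=2: 41 = 2·4^2 + 2·4 + 1 (b=4); 4→5: 2·5^2 + 2·5 + 1 = 61; 61−1 = 60
i=3: 60 = 2·5^2 + 2·5 (b=5); 5→6: 2·6^2 + 2·6 = 84; 84−1 = 83
i=4: 83 = 2·6^2 + 6 + 5 (b=6); 6→7: 2·7^2 + 7 + 5 = 110; 110−1 = 109
i=5: 109 = 2·7^2 + 7 + 4 (b=7); 7→8: 2·8^2 + 8 + 4 = 140; 140−1 = 139
i=6: 139 = 2·8^2 + 8 + 3 (b=8); 8→9: 2·9^2 + 9 + 3 = 174; 174−1 = 173
i=7: 173 = 2·9^2 + 9 + 2 (b=9); 9→10: 2·10^2 + 10 + 2 = 212; 212−1 = 211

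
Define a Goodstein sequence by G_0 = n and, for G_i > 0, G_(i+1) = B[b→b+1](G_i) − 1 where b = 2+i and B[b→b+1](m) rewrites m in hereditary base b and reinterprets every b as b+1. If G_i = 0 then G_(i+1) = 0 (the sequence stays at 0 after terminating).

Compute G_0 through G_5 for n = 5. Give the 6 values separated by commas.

G_0=5  [base 2] 2^2 + 1  →[2↦3]→  3^3 + 1 = 28  −1 ⇒ G_1=27
G_1=27  [base 3] 3^3  →[3↦4]→  4^4 = 256  −1 ⇒ G_2=255
G_2=255  [base 4] 3·4^3 + 3·4^2 + 3·4 + 3  →[4↦5]→  3·5^3 + 3·5^2 + 3·5 + 3 = 468  −1 ⇒ G_3=467
G_3=467  [base 5] 3·5^3 + 3·5^2 + 3·5 + 2  →[5↦6]→  3·6^3 + 3·6^2 + 3·6 + 2 = 776  −1 ⇒ G_4=775
G_4=775  [base 6] 3·6^3 + 3·6^2 + 3·6 + 1  →[6↦7]→  3·7^3 + 3·7^2 + 3·7 + 1 = 1198  −1 ⇒ G_5=1197

5, 27, 255, 467, 775, 1197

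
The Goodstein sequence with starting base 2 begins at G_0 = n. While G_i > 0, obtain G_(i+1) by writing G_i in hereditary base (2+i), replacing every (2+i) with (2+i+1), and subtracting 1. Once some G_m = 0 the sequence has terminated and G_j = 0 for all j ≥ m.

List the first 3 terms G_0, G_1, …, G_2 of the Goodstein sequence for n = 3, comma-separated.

i=0: 3 = 2 + 1 (b=2); 2→3: 3 + 1 = 4; 4−1 = 3
i=1: 3 = 3 (b=3); 3→4: 4 = 4; 4−1 = 3

3, 3, 3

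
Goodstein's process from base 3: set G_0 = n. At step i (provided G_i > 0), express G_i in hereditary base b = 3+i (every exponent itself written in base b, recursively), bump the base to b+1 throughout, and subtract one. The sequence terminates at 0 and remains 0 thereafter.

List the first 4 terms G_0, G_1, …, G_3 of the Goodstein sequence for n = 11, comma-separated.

i=0: 11 = 3^2 + 2 (b=3); 3→4: 4^2 + 2 = 18; 18−1 = 17
i=1: 17 = 4^2 + 1 (b=4); 4→5: 5^2 + 1 = 26; 26−1 = 25
i=2: 25 = 5^2 (b=5); 5→6: 6^2 = 36; 36−1 = 35

11, 17, 25, 35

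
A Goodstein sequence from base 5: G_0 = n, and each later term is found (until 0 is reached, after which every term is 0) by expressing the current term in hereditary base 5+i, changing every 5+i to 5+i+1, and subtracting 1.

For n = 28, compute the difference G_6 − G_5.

7

[0] 28 ≡ 5^2 + 3 (base 5). Lift 6: 39. −1: 38.
[1] 38 ≡ 6^2 + 2 (base 6). Lift 7: 51. −1: 50.
[2] 50 ≡ 7^2 + 1 (base 7). Lift 8: 65. −1: 64.
[3] 64 ≡ 8^2 (base 8). Lift 9: 81. −1: 80.
[4] 80 ≡ 8·9 + 8 (base 9). Lift 10: 88. −1: 87.
[5] 87 ≡ 8·10 + 7 (base 10). Lift 11: 95. −1: 94.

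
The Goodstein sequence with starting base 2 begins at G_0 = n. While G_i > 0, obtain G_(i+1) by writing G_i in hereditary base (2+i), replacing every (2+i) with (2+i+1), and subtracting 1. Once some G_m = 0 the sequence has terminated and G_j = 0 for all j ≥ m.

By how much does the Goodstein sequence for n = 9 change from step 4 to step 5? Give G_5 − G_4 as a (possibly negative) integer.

i=0: 9 = 2^(2 + 1) + 1 (b=2); 2→3: 3^(3 + 1) + 1 = 82; 82−1 = 81
i=1: 81 = 3^(3 + 1) (b=3); 3→4: 4^(4 + 1) = 1024; 1024−1 = 1023
i=2: 1023 = 3·4^4 + 3·4^3 + 3·4^2 + 3·4 + 3 (b=4); 4→5: 3·5^5 + 3·5^3 + 3·5^2 + 3·5 + 3 = 9843; 9843−1 = 9842
i=3: 9842 = 3·5^5 + 3·5^3 + 3·5^2 + 3·5 + 2 (b=5); 5→6: 3·6^6 + 3·6^3 + 3·6^2 + 3·6 + 2 = 140744; 140744−1 = 140743
i=4: 140743 = 3·6^6 + 3·6^3 + 3·6^2 + 3·6 + 1 (b=6); 6→7: 3·7^7 + 3·7^3 + 3·7^2 + 3·7 + 1 = 2471827; 2471827−1 = 2471826

2331083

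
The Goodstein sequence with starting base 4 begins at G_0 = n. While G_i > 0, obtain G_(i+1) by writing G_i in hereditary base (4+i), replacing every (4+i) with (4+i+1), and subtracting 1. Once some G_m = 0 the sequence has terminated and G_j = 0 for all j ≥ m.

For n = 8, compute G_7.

(0) 8|_4 = 2·4 ↦ 2·5|_5 = 10 ⇒ 9
(1) 9|_5 = 5 + 4 ↦ 6 + 4|_6 = 10 ⇒ 9
(2) 9|_6 = 6 + 3 ↦ 7 + 3|_7 = 10 ⇒ 9
(3) 9|_7 = 7 + 2 ↦ 8 + 2|_8 = 10 ⇒ 9
(4) 9|_8 = 8 + 1 ↦ 9 + 1|_9 = 10 ⇒ 9
(5) 9|_9 = 9 ↦ 10|_10 = 10 ⇒ 9
(6) 9|_10 = 9 ↦ 9|_11 = 9 ⇒ 8
(7) 8|_11 = 8 ↦ 8|_12 = 8 ⇒ 7

8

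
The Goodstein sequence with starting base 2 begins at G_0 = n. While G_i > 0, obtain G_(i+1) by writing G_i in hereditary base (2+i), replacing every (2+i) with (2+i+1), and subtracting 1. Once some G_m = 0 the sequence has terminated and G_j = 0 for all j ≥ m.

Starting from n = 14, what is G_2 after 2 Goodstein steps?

1281

G_0=14  [base 2] 2^(2 + 1) + 2^2 + 2  →[2↦3]→  3^(3 + 1) + 3^3 + 3 = 111  −1 ⇒ G_1=110
G_1=110  [base 3] 3^(3 + 1) + 3^3 + 2  →[3↦4]→  4^(4 + 1) + 4^4 + 2 = 1282  −1 ⇒ G_2=1281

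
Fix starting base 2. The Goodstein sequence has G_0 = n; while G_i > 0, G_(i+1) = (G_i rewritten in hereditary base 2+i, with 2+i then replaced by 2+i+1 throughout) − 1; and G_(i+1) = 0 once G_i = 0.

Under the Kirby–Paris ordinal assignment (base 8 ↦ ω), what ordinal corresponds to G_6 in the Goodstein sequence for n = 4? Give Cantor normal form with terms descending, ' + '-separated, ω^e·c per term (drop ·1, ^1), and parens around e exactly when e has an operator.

(0) 4|_2 = 2^2 ↦ 3^3|_3 = 27 ⇒ 26
(1) 26|_3 = 2·3^2 + 2·3 + 2 ↦ 2·4^2 + 2·4 + 2|_4 = 42 ⇒ 41
(2) 41|_4 = 2·4^2 + 2·4 + 1 ↦ 2·5^2 + 2·5 + 1|_5 = 61 ⇒ 60
(3) 60|_5 = 2·5^2 + 2·5 ↦ 2·6^2 + 2·6|_6 = 84 ⇒ 83
(4) 83|_6 = 2·6^2 + 6 + 5 ↦ 2·7^2 + 7 + 5|_7 = 110 ⇒ 109
(5) 109|_7 = 2·7^2 + 7 + 4 ↦ 2·8^2 + 8 + 4|_8 = 140 ⇒ 139
(6) 139|_8 = 2·8^2 + 8 + 3 ↦ 2·9^2 + 9 + 3|_9 = 174 ⇒ 173

ω^2·2 + ω + 3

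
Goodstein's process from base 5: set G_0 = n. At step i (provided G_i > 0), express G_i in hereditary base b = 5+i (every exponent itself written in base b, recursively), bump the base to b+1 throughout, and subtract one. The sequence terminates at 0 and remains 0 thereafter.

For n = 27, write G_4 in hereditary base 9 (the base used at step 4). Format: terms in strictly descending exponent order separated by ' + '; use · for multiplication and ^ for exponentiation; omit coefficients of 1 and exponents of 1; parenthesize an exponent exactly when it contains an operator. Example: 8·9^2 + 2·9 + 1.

7·9 + 6

step 0: 27 = 5^2 + 2; sub 6 for 5: 6^2 + 2; = 38; G_1 = 38−1 = 37
step 1: 37 = 6^2 + 1; sub 7 for 6: 7^2 + 1; = 50; G_2 = 50−1 = 49
step 2: 49 = 7^2; sub 8 for 7: 8^2; = 64; G_3 = 64−1 = 63
step 3: 63 = 7·8 + 7; sub 9 for 8: 7·9 + 7; = 70; G_4 = 70−1 = 69
step 4: 69 = 7·9 + 6; sub 10 for 9: 7·10 + 6; = 76; G_5 = 76−1 = 75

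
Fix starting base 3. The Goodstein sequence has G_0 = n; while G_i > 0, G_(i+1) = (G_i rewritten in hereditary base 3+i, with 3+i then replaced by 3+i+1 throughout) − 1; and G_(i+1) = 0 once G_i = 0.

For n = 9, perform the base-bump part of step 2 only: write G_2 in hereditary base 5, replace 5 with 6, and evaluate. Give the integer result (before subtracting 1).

G_0 = 9. HB_3(9) = 3^2. Bump = 16. G_1 = 15.
G_1 = 15. HB_4(15) = 3·4 + 3. Bump = 18. G_2 = 17.
G_2 = 17. HB_5(17) = 3·5 + 2. Bump = 20. G_3 = 19.

20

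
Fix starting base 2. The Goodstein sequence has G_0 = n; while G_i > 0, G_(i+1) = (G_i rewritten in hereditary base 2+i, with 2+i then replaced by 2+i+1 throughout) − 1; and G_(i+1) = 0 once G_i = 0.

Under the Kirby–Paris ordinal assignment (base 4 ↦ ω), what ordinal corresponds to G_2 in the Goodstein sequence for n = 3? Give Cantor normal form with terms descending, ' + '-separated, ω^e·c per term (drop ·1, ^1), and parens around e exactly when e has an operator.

step 0: 3 = 2 + 1; sub 3 for 2: 3 + 1; = 4; G_1 = 4−1 = 3
step 1: 3 = 3; sub 4 for 3: 4; = 4; G_2 = 4−1 = 3

3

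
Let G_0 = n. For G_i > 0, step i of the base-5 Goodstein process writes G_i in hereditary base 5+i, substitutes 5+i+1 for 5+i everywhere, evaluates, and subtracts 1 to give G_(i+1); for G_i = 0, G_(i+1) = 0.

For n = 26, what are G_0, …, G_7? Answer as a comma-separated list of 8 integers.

base 5: 26 = 5^2 + 1; at 6: 6^2 + 1 = 37; next = 36
base 6: 36 = 6^2; at 7: 7^2 = 49; next = 48
base 7: 48 = 6·7 + 6; at 8: 6·8 + 6 = 54; next = 53
base 8: 53 = 6·8 + 5; at 9: 6·9 + 5 = 59; next = 58
base 9: 58 = 6·9 + 4; at 10: 6·10 + 4 = 64; next = 63
base 10: 63 = 6·10 + 3; at 11: 6·11 + 3 = 69; next = 68
base 11: 68 = 6·11 + 2; at 12: 6·12 + 2 = 74; next = 73

26, 36, 48, 53, 58, 63, 68, 73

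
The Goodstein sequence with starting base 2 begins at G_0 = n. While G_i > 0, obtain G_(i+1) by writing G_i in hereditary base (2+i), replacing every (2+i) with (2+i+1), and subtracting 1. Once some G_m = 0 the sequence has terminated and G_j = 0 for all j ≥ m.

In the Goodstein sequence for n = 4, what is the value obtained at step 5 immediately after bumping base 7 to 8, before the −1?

140

[0] 4 ≡ 2^2 (base 2). Lift 3: 27. −1: 26.
[1] 26 ≡ 2·3^2 + 2·3 + 2 (base 3). Lift 4: 42. −1: 41.
[2] 41 ≡ 2·4^2 + 2·4 + 1 (base 4). Lift 5: 61. −1: 60.
[3] 60 ≡ 2·5^2 + 2·5 (base 5). Lift 6: 84. −1: 83.
[4] 83 ≡ 2·6^2 + 6 + 5 (base 6). Lift 7: 110. −1: 109.
[5] 109 ≡ 2·7^2 + 7 + 4 (base 7). Lift 8: 140. −1: 139.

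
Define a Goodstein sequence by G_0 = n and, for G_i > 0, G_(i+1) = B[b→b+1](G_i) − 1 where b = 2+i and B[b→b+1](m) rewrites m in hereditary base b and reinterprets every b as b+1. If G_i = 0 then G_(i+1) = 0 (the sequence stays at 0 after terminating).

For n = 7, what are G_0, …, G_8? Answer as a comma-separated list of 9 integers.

7, 30, 259, 3127, 46657, 823543, 16777215, 37665879, 77777775

G_0=7  [base 2] 2^2 + 2 + 1  →[2↦3]→  3^3 + 3 + 1 = 31  −1 ⇒ G_1=30
G_1=30  [base 3] 3^3 + 3  →[3↦4]→  4^4 + 4 = 260  −1 ⇒ G_2=259
G_2=259  [base 4] 4^4 + 3  →[4↦5]→  5^5 + 3 = 3128  −1 ⇒ G_3=3127
G_3=3127  [base 5] 5^5 + 2  →[5↦6]→  6^6 + 2 = 46658  −1 ⇒ G_4=46657
G_4=46657  [base 6] 6^6 + 1  →[6↦7]→  7^7 + 1 = 823544  −1 ⇒ G_5=823543
G_5=823543  [base 7] 7^7  →[7↦8]→  8^8 = 16777216  −1 ⇒ G_6=16777215
G_6=16777215  [base 8] 7·8^7 + 7·8^6 + 7·8^5 + 7·8^4 + 7·8^3 + 7·8^2 + 7·8 + 7  →[8↦9]→  7·9^7 + 7·9^6 + 7·9^5 + 7·9^4 + 7·9^3 + 7·9^2 + 7·9 + 7 = 37665880  −1 ⇒ G_7=37665879
G_7=37665879  [base 9] 7·9^7 + 7·9^6 + 7·9^5 + 7·9^4 + 7·9^3 + 7·9^2 + 7·9 + 6  →[9↦10]→  7·10^7 + 7·10^6 + 7·10^5 + 7·10^4 + 7·10^3 + 7·10^2 + 7·10 + 6 = 77777776  −1 ⇒ G_8=77777775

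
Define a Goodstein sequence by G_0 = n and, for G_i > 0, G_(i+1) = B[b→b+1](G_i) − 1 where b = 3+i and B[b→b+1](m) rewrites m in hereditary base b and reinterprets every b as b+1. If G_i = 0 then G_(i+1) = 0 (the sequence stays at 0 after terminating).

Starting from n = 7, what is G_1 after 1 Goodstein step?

8

[0] 7 ≡ 2·3 + 1 (base 3). Lift 4: 9. −1: 8.
[1] 8 ≡ 2·4 (base 4). Lift 5: 10. −1: 9.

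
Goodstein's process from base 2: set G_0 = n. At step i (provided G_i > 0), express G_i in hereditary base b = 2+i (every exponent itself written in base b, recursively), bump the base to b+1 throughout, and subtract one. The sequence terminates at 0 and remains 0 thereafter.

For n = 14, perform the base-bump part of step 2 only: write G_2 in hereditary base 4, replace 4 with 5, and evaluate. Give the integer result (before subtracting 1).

(0) 14|_2 = 2^(2 + 1) + 2^2 + 2 ↦ 3^(3 + 1) + 3^3 + 3|_3 = 111 ⇒ 110
(1) 110|_3 = 3^(3 + 1) + 3^3 + 2 ↦ 4^(4 + 1) + 4^4 + 2|_4 = 1282 ⇒ 1281
(2) 1281|_4 = 4^(4 + 1) + 4^4 + 1 ↦ 5^(5 + 1) + 5^5 + 1|_5 = 18751 ⇒ 18750

18751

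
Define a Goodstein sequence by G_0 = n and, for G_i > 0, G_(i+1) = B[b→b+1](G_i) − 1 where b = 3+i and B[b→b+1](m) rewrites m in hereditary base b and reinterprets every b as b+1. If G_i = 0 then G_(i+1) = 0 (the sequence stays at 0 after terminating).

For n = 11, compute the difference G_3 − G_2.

(0) 11|_3 = 3^2 + 2 ↦ 4^2 + 2|_4 = 18 ⇒ 17
(1) 17|_4 = 4^2 + 1 ↦ 5^2 + 1|_5 = 26 ⇒ 25
(2) 25|_5 = 5^2 ↦ 6^2|_6 = 36 ⇒ 35

10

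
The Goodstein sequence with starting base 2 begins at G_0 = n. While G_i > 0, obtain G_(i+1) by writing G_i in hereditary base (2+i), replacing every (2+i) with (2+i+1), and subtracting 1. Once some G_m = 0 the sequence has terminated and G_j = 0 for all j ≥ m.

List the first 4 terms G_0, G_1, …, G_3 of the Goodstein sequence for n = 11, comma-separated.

11, 84, 1027, 15627

i=0: 11 = 2^(2 + 1) + 2 + 1 (b=2); 2→3: 3^(3 + 1) + 3 + 1 = 85; 85−1 = 84
i=1: 84 = 3^(3 + 1) + 3 (b=3); 3→4: 4^(4 + 1) + 4 = 1028; 1028−1 = 1027
i=2: 1027 = 4^(4 + 1) + 3 (b=4); 4→5: 5^(5 + 1) + 3 = 15628; 15628−1 = 15627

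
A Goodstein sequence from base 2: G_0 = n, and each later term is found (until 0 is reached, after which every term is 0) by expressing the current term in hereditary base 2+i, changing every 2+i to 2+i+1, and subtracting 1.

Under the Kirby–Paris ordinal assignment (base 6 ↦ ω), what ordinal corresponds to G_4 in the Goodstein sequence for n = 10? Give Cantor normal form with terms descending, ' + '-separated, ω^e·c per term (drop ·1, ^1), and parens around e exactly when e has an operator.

ω^ω·5 + ω^5·5 + ω^4·5 + ω^3·5 + ω^2·5 + ω·5 + 5

i=0: 10 = 2^(2 + 1) + 2 (b=2); 2→3: 3^(3 + 1) + 3 = 84; 84−1 = 83
i=1: 83 = 3^(3 + 1) + 2 (b=3); 3→4: 4^(4 + 1) + 2 = 1026; 1026−1 = 1025
i=2: 1025 = 4^(4 + 1) + 1 (b=4); 4→5: 5^(5 + 1) + 1 = 15626; 15626−1 = 15625
i=3: 15625 = 5^(5 + 1) (b=5); 5→6: 6^(6 + 1) = 279936; 279936−1 = 279935
i=4: 279935 = 5·6^6 + 5·6^5 + 5·6^4 + 5·6^3 + 5·6^2 + 5·6 + 5 (b=6); 6→7: 5·7^7 + 5·7^5 + 5·7^4 + 5·7^3 + 5·7^2 + 5·7 + 5 = 4215755; 4215755−1 = 4215754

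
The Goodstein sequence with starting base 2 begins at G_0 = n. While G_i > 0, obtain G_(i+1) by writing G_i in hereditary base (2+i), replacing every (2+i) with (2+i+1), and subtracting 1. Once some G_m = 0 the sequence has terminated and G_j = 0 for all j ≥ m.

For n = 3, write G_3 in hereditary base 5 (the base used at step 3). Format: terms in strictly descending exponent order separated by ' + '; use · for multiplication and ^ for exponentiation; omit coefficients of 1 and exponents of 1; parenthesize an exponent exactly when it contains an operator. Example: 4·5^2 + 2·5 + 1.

G_0 = 3. HB_2(3) = 2 + 1. Bump = 4. G_1 = 3.
G_1 = 3. HB_3(3) = 3. Bump = 4. G_2 = 3.
G_2 = 3. HB_4(3) = 3. Bump = 3. G_3 = 2.

2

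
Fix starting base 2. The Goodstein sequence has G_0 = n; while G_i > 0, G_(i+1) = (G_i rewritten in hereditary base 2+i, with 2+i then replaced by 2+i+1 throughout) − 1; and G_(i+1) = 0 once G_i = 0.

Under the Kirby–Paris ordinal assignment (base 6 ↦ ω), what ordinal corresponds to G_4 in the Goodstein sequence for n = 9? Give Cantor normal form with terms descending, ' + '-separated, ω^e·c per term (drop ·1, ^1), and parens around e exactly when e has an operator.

[0] 9 ≡ 2^(2 + 1) + 1 (base 2). Lift 3: 82. −1: 81.
[1] 81 ≡ 3^(3 + 1) (base 3). Lift 4: 1024. −1: 1023.
[2] 1023 ≡ 3·4^4 + 3·4^3 + 3·4^2 + 3·4 + 3 (base 4). Lift 5: 9843. −1: 9842.
[3] 9842 ≡ 3·5^5 + 3·5^3 + 3·5^2 + 3·5 + 2 (base 5). Lift 6: 140744. −1: 140743.

ω^ω·3 + ω^3·3 + ω^2·3 + ω·3 + 1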